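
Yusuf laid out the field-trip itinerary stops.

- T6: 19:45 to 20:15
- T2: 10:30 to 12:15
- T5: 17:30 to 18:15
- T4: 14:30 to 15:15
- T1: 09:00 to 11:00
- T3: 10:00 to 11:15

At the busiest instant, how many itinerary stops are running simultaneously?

Sort all start/end points and keep a running count:
09:00 start T1 → 1
10:00 start T3 → 2
10:30 start T2 → 3
11:00 end T1 → 2
11:15 end T3 → 1
12:15 end T2 → 0
14:30 start T4 → 1
15:15 end T4 → 0
17:30 start T5 → 1
18:15 end T5 → 0
19:45 start T6 → 1
20:15 end T6 → 0
Peak is 3, at 10:30 (T1, T2, T3).

3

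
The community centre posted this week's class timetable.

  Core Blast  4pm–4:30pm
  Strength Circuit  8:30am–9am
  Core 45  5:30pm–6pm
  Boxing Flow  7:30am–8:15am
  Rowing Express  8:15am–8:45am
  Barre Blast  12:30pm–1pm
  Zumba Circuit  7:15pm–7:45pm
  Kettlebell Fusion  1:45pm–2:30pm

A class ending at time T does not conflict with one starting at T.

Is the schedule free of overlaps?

No

Check each pair: they overlap iff neither finishes before the other starts.
Sorted by start: Boxing Flow, Rowing Express, Strength Circuit, Barre Blast, Kettlebell Fusion, Core Blast, Core 45, Zumba Circuit.
Rowing Express starts exactly when Boxing Flow ends (back-to-back, no overlap) — done with Boxing Flow.
Strength Circuit starts before Rowing Express ends → Rowing Express and Strength Circuit overlap.
That's a conflict, so the schedule is not conflict-free.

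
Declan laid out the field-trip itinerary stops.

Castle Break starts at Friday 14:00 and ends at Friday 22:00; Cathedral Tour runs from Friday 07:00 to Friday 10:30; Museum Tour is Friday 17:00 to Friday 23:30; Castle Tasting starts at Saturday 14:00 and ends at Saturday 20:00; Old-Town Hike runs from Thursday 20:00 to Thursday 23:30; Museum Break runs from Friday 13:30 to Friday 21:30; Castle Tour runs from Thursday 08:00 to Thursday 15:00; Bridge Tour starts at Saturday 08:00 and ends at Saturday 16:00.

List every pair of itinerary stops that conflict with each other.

Bridge Tour & Castle Tasting, Castle Break & Museum Break, Castle Break & Museum Tour, Museum Break & Museum Tour

Sorted by start: Castle Tour, Old-Town Hike, Cathedral Tour, Museum Break, Castle Break, Museum Tour, Bridge Tour, Castle Tasting.
Old-Town Hike starts after Castle Tour ends — done with Castle Tour.
Cathedral Tour starts after Old-Town Hike ends — done with Old-Town Hike.
Museum Break starts after Cathedral Tour ends — done with Cathedral Tour.
Castle Break starts before Museum Break ends → Museum Break and Castle Break overlap.
Museum Tour starts before Museum Break ends → Museum Break and Museum Tour overlap.
Bridge Tour starts after Museum Break ends — done with Museum Break.
Museum Tour starts before Castle Break ends → Castle Break and Museum Tour overlap.
Bridge Tour starts after Castle Break ends — done with Castle Break.
Bridge Tour starts after Museum Tour ends — done with Museum Tour.
Castle Tasting starts before Bridge Tour ends → Bridge Tour and Castle Tasting overlap.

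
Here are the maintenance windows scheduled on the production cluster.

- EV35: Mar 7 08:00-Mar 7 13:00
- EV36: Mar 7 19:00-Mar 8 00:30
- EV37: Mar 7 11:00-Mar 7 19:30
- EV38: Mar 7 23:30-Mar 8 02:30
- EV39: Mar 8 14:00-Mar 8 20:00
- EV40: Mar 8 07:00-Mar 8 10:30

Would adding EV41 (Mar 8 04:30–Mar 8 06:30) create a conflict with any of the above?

EV35: ends Mar 7 13:00 at or before EV41 starts Mar 8 04:30 → clear.
EV37: ends Mar 7 19:30 at or before EV41 starts Mar 8 04:30 → clear.
EV36: ends Mar 8 00:30 at or before EV41 starts Mar 8 04:30 → clear.
EV38: ends Mar 8 02:30 at or before EV41 starts Mar 8 04:30 → clear.
EV40: starts Mar 8 07:00 at or after EV41 ends Mar 8 06:30 → clear.
EV39: starts Mar 8 14:00 at or after EV41 ends Mar 8 06:30 → clear.

No — it doesn't clash with anything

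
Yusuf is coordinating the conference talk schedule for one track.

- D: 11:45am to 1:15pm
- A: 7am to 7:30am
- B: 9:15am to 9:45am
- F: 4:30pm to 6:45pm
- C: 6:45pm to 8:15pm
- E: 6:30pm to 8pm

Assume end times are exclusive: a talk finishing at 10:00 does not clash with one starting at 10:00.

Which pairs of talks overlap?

Sorted by start: A, B, D, F, E, C.
B starts after A ends, so nothing later overlaps A either.
D starts after B ends, so nothing later overlaps B either.
F starts after D ends, so nothing later overlaps D either.
E starts before F ends → F and E overlap.
C starts exactly when F ends (back-to-back, no overlap).
C starts before E ends → E and C overlap.

C & E, E & F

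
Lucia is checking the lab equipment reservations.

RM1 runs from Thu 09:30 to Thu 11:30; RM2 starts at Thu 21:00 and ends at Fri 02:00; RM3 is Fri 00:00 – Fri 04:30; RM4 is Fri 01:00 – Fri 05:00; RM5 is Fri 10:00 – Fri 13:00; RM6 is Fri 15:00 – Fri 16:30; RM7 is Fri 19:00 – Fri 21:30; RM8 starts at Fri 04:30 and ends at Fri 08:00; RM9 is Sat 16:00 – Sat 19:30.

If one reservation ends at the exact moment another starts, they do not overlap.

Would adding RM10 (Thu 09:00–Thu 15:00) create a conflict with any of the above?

RM1: starts Thu 09:30 before RM10 ends Thu 15:00, and ends Thu 11:30 after RM10 starts Thu 09:00 → overlap.
RM2: starts Thu 21:00 at or after RM10 ends Thu 15:00 → clear.
RM3: starts Fri 00:00 at or after RM10 ends Thu 15:00 → clear.
RM4: starts Fri 01:00 at or after RM10 ends Thu 15:00 → clear.
RM8: starts Fri 04:30 at or after RM10 ends Thu 15:00 → clear.
RM5: starts Fri 10:00 at or after RM10 ends Thu 15:00 → clear.
RM6: starts Fri 15:00 at or after RM10 ends Thu 15:00 → clear.
RM7: starts Fri 19:00 at or after RM10 ends Thu 15:00 → clear.
RM9: starts Sat 16:00 at or after RM10 ends Thu 15:00 → clear.
RM10 overlaps RM1.

Yes — it overlaps RM1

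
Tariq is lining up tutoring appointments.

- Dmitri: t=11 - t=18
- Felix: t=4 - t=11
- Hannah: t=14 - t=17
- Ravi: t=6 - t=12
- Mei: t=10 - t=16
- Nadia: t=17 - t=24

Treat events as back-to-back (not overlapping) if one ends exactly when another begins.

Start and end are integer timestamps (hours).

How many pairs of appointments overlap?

Sorted by start: Felix, Ravi, Mei, Dmitri, Hannah, Nadia.
Ravi starts before Felix ends → Felix and Ravi overlap.
Mei starts before Felix ends → Felix and Mei overlap.
Dmitri starts exactly when Felix ends (back-to-back, no overlap), so Felix has no further overlaps.
Mei starts before Ravi ends → Ravi and Mei overlap.
Dmitri starts before Ravi ends → Ravi and Dmitri overlap.
Hannah starts after Ravi ends, so Ravi has no further overlaps.
Dmitri starts before Mei ends → Mei and Dmitri overlap.
Hannah starts before Mei ends → Mei and Hannah overlap.
Nadia starts after Mei ends.
Hannah starts before Dmitri ends → Dmitri and Hannah overlap.
Nadia starts before Dmitri ends → Dmitri and Nadia overlap.
Nadia starts exactly when Hannah ends (back-to-back, no overlap).
Overlapping pairs: Dmitri & Hannah, Dmitri & Mei, Dmitri & Nadia, Dmitri & Ravi, Felix & Mei, Felix & Ravi, Hannah & Mei, Mei & Ravi — 8 in total.

8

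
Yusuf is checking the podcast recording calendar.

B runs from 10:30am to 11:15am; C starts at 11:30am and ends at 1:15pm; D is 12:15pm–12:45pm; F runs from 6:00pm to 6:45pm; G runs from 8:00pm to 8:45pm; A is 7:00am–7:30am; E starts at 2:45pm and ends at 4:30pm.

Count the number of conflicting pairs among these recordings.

Sorted by start: A, B, C, D, E, F, G.
B starts after A ends, so A has no further overlaps.
C starts after B ends, so B has no further overlaps.
D starts before C ends → C and D overlap.
E starts after C ends, so C has no further overlaps.
E starts after D ends, so D has no further overlaps.
F starts after E ends, so E has no further overlaps.
G starts after F ends.
Overlapping pairs: C & D — 1 in total.

1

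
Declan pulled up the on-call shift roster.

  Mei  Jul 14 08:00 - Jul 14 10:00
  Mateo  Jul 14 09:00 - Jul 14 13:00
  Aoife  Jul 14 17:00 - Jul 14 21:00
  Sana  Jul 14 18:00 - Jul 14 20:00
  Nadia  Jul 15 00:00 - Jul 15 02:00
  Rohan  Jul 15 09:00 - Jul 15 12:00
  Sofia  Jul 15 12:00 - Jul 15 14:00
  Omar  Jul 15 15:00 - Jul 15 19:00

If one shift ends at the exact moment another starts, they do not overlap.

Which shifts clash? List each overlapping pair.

Sorted by start: Mei, Mateo, Aoife, Sana, Nadia, Rohan, Sofia, Omar.
Mateo starts before Mei ends → Mei and Mateo overlap.
Aoife starts after Mei ends, so nothing later overlaps Mei either.
Aoife starts after Mateo ends, so nothing later overlaps Mateo either.
Sana starts before Aoife ends → Aoife and Sana overlap.
Nadia starts after Aoife ends, so nothing later overlaps Aoife either.
Nadia starts after Sana ends, so nothing later overlaps Sana either.
Rohan starts after Nadia ends, so nothing later overlaps Nadia either.
Sofia starts exactly when Rohan ends (back-to-back, no overlap), so nothing later overlaps Rohan either.
Omar starts after Sofia ends.

Aoife & Sana, Mateo & Mei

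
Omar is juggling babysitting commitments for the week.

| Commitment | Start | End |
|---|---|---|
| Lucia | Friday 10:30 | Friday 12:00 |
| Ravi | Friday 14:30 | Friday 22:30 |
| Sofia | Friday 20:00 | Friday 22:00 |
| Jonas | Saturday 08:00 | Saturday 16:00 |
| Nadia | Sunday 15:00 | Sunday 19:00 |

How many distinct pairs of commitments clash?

Two intervals overlap when each starts before the other ends.
Sorted by start: Lucia, Ravi, Sofia, Jonas, Nadia.
Ravi starts after Lucia ends, so nothing later overlaps Lucia either.
Sofia starts before Ravi ends → Ravi and Sofia overlap.
Jonas starts after Ravi ends, so nothing later overlaps Ravi either.
Jonas starts after Sofia ends, so nothing later overlaps Sofia either.
Nadia starts after Jonas ends.
Overlapping pairs: Ravi & Sofia — 1 in total.

1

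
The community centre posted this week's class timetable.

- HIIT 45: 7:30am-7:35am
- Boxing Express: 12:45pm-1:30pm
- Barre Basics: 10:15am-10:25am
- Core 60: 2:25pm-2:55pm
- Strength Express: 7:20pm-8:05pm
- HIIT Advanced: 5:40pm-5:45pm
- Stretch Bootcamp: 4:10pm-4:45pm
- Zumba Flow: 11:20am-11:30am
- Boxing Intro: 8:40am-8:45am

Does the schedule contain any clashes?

No

Sorted by start: HIIT 45, Boxing Intro, Barre Basics, Zumba Flow, Boxing Express, Core 60, Stretch Bootcamp, HIIT Advanced, Strength Express.
Boxing Intro starts after HIIT 45 ends, so nothing later overlaps HIIT 45 either.
Barre Basics starts after Boxing Intro ends, so nothing later overlaps Boxing Intro either.
Zumba Flow starts after Barre Basics ends, so nothing later overlaps Barre Basics either.
Boxing Express starts after Zumba Flow ends, so nothing later overlaps Zumba Flow either.
Core 60 starts after Boxing Express ends, so nothing later overlaps Boxing Express either.
Stretch Bootcamp starts after Core 60 ends, so nothing later overlaps Core 60 either.
HIIT Advanced starts after Stretch Bootcamp ends, so nothing later overlaps Stretch Bootcamp either.
Strength Express starts after HIIT Advanced ends.
Every pair is clear; the schedule has no overlaps.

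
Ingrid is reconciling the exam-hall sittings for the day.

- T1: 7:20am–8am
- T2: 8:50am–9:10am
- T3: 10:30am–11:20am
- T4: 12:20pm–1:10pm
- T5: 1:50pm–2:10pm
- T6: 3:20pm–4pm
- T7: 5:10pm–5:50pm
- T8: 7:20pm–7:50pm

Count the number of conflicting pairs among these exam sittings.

0

Sorted by start: T1, T2, T3, T4, T5, T6, T7, T8.
T2 starts after T1 ends — done with T1.
T3 starts after T2 ends — done with T2.
T4 starts after T3 ends — done with T3.
T5 starts after T4 ends — done with T4.
T6 starts after T5 ends — done with T5.
T7 starts after T6 ends — done with T6.
T8 starts after T7 ends.
No pair overlaps.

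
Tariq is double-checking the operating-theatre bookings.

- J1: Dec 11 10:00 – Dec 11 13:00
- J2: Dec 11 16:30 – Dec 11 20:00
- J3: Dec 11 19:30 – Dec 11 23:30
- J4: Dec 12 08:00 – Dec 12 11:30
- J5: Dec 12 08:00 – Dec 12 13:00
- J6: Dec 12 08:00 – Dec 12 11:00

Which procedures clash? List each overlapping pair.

Sorted by start: J1, J2, J3, J4, J5, J6.
J2 starts after J1 ends — done with J1.
J3 starts before J2 ends → J2 and J3 overlap.
J4 starts after J2 ends — done with J2.
J4 starts after J3 ends — done with J3.
J5 starts before J4 ends → J4 and J5 overlap.
J6 starts before J4 ends → J4 and J6 overlap.
J6 starts before J5 ends → J5 and J6 overlap.

J2 & J3, J4 & J5, J4 & J6, J5 & J6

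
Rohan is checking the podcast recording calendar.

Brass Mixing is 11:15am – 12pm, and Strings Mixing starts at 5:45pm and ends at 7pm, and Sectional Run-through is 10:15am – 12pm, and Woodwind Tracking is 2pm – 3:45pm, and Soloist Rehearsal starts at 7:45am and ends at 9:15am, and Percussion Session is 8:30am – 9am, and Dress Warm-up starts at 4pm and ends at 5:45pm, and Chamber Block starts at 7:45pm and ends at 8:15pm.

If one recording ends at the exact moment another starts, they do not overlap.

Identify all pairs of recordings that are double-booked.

Brass Mixing & Sectional Run-through, Percussion Session & Soloist Rehearsal

Sorted by start: Soloist Rehearsal, Percussion Session, Sectional Run-through, Brass Mixing, Woodwind Tracking, Dress Warm-up, Strings Mixing, Chamber Block.
Percussion Session starts before Soloist Rehearsal ends → Soloist Rehearsal and Percussion Session overlap.
Sectional Run-through starts after Soloist Rehearsal ends; Soloist Rehearsal is clear from here.
Sectional Run-through starts after Percussion Session ends; Percussion Session is clear from here.
Brass Mixing starts before Sectional Run-through ends → Sectional Run-through and Brass Mixing overlap.
Woodwind Tracking starts after Sectional Run-through ends; Sectional Run-through is clear from here.
Woodwind Tracking starts after Brass Mixing ends; Brass Mixing is clear from here.
Dress Warm-up starts after Woodwind Tracking ends; Woodwind Tracking is clear from here.
Strings Mixing starts exactly when Dress Warm-up ends (back-to-back, no overlap); Dress Warm-up is clear from here.
Chamber Block starts after Strings Mixing ends.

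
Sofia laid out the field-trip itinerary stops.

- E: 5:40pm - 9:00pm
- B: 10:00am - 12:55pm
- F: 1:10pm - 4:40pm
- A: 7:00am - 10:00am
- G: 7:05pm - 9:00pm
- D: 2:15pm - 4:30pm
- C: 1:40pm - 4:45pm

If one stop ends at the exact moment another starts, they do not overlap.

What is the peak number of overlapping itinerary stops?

Walk through starts and ends in time order (an end at T is processed before a start at T):
7:00am start A → 1
10:00am end A → 0
10:00am start B → 1
12:55pm end B → 0
1:10pm start F → 1
1:40pm start C → 2
2:15pm start D → 3
4:30pm end D → 2
4:40pm end F → 1
4:45pm end C → 0
5:40pm start E → 1
7:05pm start G → 2
9:00pm end E → 1
9:00pm end G → 0
Peak is 3, at 2:15pm (C, D, F).

3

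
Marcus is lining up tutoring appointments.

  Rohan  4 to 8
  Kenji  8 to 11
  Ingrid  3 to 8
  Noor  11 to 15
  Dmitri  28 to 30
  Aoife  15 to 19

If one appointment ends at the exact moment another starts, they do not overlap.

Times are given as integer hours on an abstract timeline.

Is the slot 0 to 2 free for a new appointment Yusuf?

Ingrid: starts 3 at or after Yusuf ends 2 → clear.
Rohan: starts 4 at or after Yusuf ends 2 → clear.
Kenji: starts 8 at or after Yusuf ends 2 → clear.
Noor: starts 11 at or after Yusuf ends 2 → clear.
Aoife: starts 15 at or after Yusuf ends 2 → clear.
Dmitri: starts 28 at or after Yusuf ends 2 → clear.

Yes — the slot is free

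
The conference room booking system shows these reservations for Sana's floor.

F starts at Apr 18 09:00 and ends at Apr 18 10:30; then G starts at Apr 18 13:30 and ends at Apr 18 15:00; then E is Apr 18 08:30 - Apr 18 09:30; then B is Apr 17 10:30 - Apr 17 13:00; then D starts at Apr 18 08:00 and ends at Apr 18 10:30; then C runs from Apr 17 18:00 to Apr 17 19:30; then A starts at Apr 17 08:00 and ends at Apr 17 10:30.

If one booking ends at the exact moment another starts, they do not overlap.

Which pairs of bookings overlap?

Check each pair: they overlap iff neither finishes before the other starts.
Sorted by start: A, B, C, D, E, F, G.
B starts exactly when A ends (back-to-back, no overlap), so nothing later overlaps A either.
C starts after B ends, so nothing later overlaps B either.
D starts after C ends, so nothing later overlaps C either.
E starts before D ends → D and E overlap.
F starts before D ends → D and F overlap.
G starts after D ends.
F starts before E ends → E and F overlap.
G starts after E ends.
G starts after F ends.

D & E, D & F, E & F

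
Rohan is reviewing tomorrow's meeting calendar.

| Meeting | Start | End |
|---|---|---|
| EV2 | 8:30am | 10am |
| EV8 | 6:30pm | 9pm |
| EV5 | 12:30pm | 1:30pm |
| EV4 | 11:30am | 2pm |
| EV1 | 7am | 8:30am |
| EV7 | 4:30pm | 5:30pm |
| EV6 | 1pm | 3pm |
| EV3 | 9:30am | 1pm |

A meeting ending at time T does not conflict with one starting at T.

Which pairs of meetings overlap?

EV2 & EV3, EV3 & EV4, EV3 & EV5, EV4 & EV5, EV4 & EV6, EV5 & EV6

Two intervals overlap when each starts before the other ends.
Sorted by start: EV1, EV2, EV3, EV4, EV5, EV6, EV7, EV8.
EV2 starts exactly when EV1 ends (back-to-back, no overlap), so EV1 has no further overlaps.
EV3 starts before EV2 ends → EV2 and EV3 overlap.
EV4 starts after EV2 ends, so EV2 has no further overlaps.
EV4 starts before EV3 ends → EV3 and EV4 overlap.
EV5 starts before EV3 ends → EV3 and EV5 overlap.
EV6 starts exactly when EV3 ends (back-to-back, no overlap), so EV3 has no further overlaps.
EV5 starts before EV4 ends → EV4 and EV5 overlap.
EV6 starts before EV4 ends → EV4 and EV6 overlap.
EV7 starts after EV4 ends, so EV4 has no further overlaps.
EV6 starts before EV5 ends → EV5 and EV6 overlap.
EV7 starts after EV5 ends, so EV5 has no further overlaps.
EV7 starts after EV6 ends, so EV6 has no further overlaps.
EV8 starts after EV7 ends.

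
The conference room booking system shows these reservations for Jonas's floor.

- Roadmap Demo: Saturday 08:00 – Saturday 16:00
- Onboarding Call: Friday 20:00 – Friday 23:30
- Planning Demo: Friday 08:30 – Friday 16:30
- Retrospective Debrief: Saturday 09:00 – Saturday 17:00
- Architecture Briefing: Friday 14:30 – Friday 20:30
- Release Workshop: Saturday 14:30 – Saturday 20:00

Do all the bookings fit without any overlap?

No

Sorted by start: Planning Demo, Architecture Briefing, Onboarding Call, Roadmap Demo, Retrospective Debrief, Release Workshop.
Architecture Briefing starts before Planning Demo ends → Planning Demo and Architecture Briefing overlap.
That's a conflict, so the schedule is not conflict-free.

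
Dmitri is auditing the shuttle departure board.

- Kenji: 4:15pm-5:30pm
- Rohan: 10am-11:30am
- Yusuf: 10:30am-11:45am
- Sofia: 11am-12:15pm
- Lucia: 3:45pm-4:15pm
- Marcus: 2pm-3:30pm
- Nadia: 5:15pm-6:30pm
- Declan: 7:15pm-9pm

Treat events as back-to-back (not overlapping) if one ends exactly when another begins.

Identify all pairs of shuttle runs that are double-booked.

Kenji & Nadia, Rohan & Sofia, Rohan & Yusuf, Sofia & Yusuf

Check each pair: they overlap iff neither finishes before the other starts.
Sorted by start: Rohan, Yusuf, Sofia, Marcus, Lucia, Kenji, Nadia, Declan.
Yusuf starts before Rohan ends → Rohan and Yusuf overlap.
Sofia starts before Rohan ends → Rohan and Sofia overlap.
Marcus starts after Rohan ends, so Rohan has no further overlaps.
Sofia starts before Yusuf ends → Yusuf and Sofia overlap.
Marcus starts after Yusuf ends, so Yusuf has no further overlaps.
Marcus starts after Sofia ends, so Sofia has no further overlaps.
Lucia starts after Marcus ends, so Marcus has no further overlaps.
Kenji starts exactly when Lucia ends (back-to-back, no overlap), so Lucia has no further overlaps.
Nadia starts before Kenji ends → Kenji and Nadia overlap.
Declan starts after Kenji ends.
Declan starts after Nadia ends.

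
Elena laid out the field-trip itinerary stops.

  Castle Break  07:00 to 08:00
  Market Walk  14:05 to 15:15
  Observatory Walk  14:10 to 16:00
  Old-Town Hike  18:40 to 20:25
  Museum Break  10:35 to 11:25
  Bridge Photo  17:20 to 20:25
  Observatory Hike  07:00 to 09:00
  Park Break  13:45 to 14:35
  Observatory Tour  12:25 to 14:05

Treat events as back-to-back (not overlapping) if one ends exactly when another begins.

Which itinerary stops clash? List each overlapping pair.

Bridge Photo & Old-Town Hike, Castle Break & Observatory Hike, Market Walk & Observatory Walk, Market Walk & Park Break, Observatory Tour & Park Break, Observatory Walk & Park Break

Sorted by start: Castle Break, Observatory Hike, Museum Break, Observatory Tour, Park Break, Market Walk, Observatory Walk, Bridge Photo, Old-Town Hike.
Observatory Hike starts before Castle Break ends → Castle Break and Observatory Hike overlap.
Museum Break starts after Castle Break ends, so Castle Break has no further overlaps.
Museum Break starts after Observatory Hike ends, so Observatory Hike has no further overlaps.
Observatory Tour starts after Museum Break ends, so Museum Break has no further overlaps.
Park Break starts before Observatory Tour ends → Observatory Tour and Park Break overlap.
Market Walk starts exactly when Observatory Tour ends (back-to-back, no overlap), so Observatory Tour has no further overlaps.
Market Walk starts before Park Break ends → Park Break and Market Walk overlap.
Observatory Walk starts before Park Break ends → Park Break and Observatory Walk overlap.
Bridge Photo starts after Park Break ends, so Park Break has no further overlaps.
Observatory Walk starts before Market Walk ends → Market Walk and Observatory Walk overlap.
Bridge Photo starts after Market Walk ends, so Market Walk has no further overlaps.
Bridge Photo starts after Observatory Walk ends, so Observatory Walk has no further overlaps.
Old-Town Hike starts before Bridge Photo ends → Bridge Photo and Old-Town Hike overlap.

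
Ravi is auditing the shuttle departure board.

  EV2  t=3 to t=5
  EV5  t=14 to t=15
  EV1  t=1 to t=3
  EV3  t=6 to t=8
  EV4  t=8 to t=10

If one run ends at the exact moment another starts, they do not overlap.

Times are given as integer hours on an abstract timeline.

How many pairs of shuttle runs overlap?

Check each pair: they overlap iff neither finishes before the other starts.
Sorted by start: EV1, EV2, EV3, EV4, EV5.
EV2 starts exactly when EV1 ends (back-to-back, no overlap), so EV1 has no further overlaps.
EV3 starts after EV2 ends, so EV2 has no further overlaps.
EV4 starts exactly when EV3 ends (back-to-back, no overlap), so EV3 has no further overlaps.
EV5 starts after EV4 ends.
No pair overlaps.

0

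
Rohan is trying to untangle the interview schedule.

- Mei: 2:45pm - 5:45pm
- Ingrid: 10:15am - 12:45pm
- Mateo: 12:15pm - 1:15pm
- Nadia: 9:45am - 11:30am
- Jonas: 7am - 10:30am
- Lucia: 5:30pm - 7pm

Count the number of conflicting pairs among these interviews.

5

Check each pair: they overlap iff neither finishes before the other starts.
Sorted by start: Jonas, Nadia, Ingrid, Mateo, Mei, Lucia.
Nadia starts before Jonas ends → Jonas and Nadia overlap.
Ingrid starts before Jonas ends → Jonas and Ingrid overlap.
Mateo starts after Jonas ends, so nothing later overlaps Jonas either.
Ingrid starts before Nadia ends → Nadia and Ingrid overlap.
Mateo starts after Nadia ends, so nothing later overlaps Nadia either.
Mateo starts before Ingrid ends → Ingrid and Mateo overlap.
Mei starts after Ingrid ends, so nothing later overlaps Ingrid either.
Mei starts after Mateo ends, so nothing later overlaps Mateo either.
Lucia starts before Mei ends → Mei and Lucia overlap.
Overlapping pairs: Ingrid & Jonas, Ingrid & Mateo, Ingrid & Nadia, Jonas & Nadia, Lucia & Mei — 5 in total.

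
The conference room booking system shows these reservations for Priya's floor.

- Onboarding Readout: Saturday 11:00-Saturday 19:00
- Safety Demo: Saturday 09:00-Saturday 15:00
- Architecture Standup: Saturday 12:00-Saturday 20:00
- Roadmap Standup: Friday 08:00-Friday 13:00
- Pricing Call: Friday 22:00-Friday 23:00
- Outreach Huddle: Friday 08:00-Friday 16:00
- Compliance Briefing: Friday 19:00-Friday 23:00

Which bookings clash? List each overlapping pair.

Sorted by start: Roadmap Standup, Outreach Huddle, Compliance Briefing, Pricing Call, Safety Demo, Onboarding Readout, Architecture Standup.
Outreach Huddle starts before Roadmap Standup ends → Roadmap Standup and Outreach Huddle overlap.
Compliance Briefing starts after Roadmap Standup ends, so nothing later overlaps Roadmap Standup either.
Compliance Briefing starts after Outreach Huddle ends, so nothing later overlaps Outreach Huddle either.
Pricing Call starts before Compliance Briefing ends → Compliance Briefing and Pricing Call overlap.
Safety Demo starts after Compliance Briefing ends, so nothing later overlaps Compliance Briefing either.
Safety Demo starts after Pricing Call ends, so nothing later overlaps Pricing Call either.
Onboarding Readout starts before Safety Demo ends → Safety Demo and Onboarding Readout overlap.
Architecture Standup starts before Safety Demo ends → Safety Demo and Architecture Standup overlap.
Architecture Standup starts before Onboarding Readout ends → Onboarding Readout and Architecture Standup overlap.

Architecture Standup & Onboarding Readout, Architecture Standup & Safety Demo, Compliance Briefing & Pricing Call, Onboarding Readout & Safety Demo, Outreach Huddle & Roadmap Standup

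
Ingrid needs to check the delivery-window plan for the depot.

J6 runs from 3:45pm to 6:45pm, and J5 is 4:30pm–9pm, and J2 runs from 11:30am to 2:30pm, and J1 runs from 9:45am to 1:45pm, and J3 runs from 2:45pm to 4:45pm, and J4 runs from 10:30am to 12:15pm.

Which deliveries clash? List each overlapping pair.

Check each pair: they overlap iff neither finishes before the other starts.
Sorted by start: J1, J4, J2, J3, J6, J5.
J4 starts before J1 ends → J1 and J4 overlap.
J2 starts before J1 ends → J1 and J2 overlap.
J3 starts after J1 ends; J1 is clear from here.
J2 starts before J4 ends → J4 and J2 overlap.
J3 starts after J4 ends; J4 is clear from here.
J3 starts after J2 ends; J2 is clear from here.
J6 starts before J3 ends → J3 and J6 overlap.
J5 starts before J3 ends → J3 and J5 overlap.
J5 starts before J6 ends → J6 and J5 overlap.

J1 & J2, J1 & J4, J2 & J4, J3 & J5, J3 & J6, J5 & J6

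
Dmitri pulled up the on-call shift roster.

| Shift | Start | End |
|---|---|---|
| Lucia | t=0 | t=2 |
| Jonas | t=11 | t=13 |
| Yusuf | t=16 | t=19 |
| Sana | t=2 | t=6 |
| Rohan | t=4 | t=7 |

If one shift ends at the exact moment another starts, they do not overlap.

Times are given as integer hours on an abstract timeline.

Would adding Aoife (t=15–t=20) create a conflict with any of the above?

Lucia: ends t=2 at or before Aoife starts t=15 → clear.
Sana: ends t=6 at or before Aoife starts t=15 → clear.
Rohan: ends t=7 at or before Aoife starts t=15 → clear.
Jonas: ends t=13 at or before Aoife starts t=15 → clear.
Yusuf: starts t=16 before Aoife ends t=20, and ends t=19 after Aoife starts t=15 → overlap.
Aoife overlaps Yusuf.

Yes — it overlaps Yusuf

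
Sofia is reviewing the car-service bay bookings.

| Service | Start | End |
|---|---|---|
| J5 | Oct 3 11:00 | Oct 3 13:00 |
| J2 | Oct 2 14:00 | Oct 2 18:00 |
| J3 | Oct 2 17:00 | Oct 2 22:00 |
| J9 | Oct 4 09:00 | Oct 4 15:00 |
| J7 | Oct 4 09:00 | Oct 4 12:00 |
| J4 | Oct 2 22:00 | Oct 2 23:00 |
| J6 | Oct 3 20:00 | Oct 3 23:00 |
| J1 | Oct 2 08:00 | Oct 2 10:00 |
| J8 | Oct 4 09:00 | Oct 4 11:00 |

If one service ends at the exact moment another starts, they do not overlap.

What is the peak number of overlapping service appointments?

Sort all start/end points and keep a running count:
Oct 2 08:00 start J1 → 1
Oct 2 10:00 end J1 → 0
Oct 2 14:00 start J2 → 1
Oct 2 17:00 start J3 → 2
Oct 2 18:00 end J2 → 1
Oct 2 22:00 end J3 → 0
Oct 2 22:00 start J4 → 1
Oct 2 23:00 end J4 → 0
Oct 3 11:00 start J5 → 1
Oct 3 13:00 end J5 → 0
Oct 3 20:00 start J6 → 1
Oct 3 23:00 end J6 → 0
Oct 4 09:00 start J7 → 1
Oct 4 09:00 start J8 → 2
Oct 4 09:00 start J9 → 3
Oct 4 11:00 end J8 → 2
Oct 4 12:00 end J7 → 1
Oct 4 15:00 end J9 → 0
Peak is 3, at Oct 4 09:00 (J7, J8, J9).

3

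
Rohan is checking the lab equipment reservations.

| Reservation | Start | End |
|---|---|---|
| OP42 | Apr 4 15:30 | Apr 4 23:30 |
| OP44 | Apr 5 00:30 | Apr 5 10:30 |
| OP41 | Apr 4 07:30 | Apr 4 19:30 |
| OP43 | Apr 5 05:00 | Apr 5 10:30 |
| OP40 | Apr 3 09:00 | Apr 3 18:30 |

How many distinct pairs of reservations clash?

2

Sorted by start: OP40, OP41, OP42, OP44, OP43.
OP41 starts after OP40 ends; OP40 is clear from here.
OP42 starts before OP41 ends → OP41 and OP42 overlap.
OP44 starts after OP41 ends; OP41 is clear from here.
OP44 starts after OP42 ends; OP42 is clear from here.
OP43 starts before OP44 ends → OP44 and OP43 overlap.
Overlapping pairs: OP41 & OP42, OP43 & OP44 — 2 in total.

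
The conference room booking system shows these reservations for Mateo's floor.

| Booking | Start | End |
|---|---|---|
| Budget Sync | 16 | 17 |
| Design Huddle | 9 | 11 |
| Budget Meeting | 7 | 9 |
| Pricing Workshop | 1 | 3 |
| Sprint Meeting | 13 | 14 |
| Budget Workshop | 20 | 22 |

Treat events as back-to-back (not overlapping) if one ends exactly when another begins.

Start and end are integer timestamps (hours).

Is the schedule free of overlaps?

Yes

Sorted by start: Pricing Workshop, Budget Meeting, Design Huddle, Sprint Meeting, Budget Sync, Budget Workshop.
Budget Meeting starts after Pricing Workshop ends, so Pricing Workshop has no further overlaps.
Design Huddle starts exactly when Budget Meeting ends (back-to-back, no overlap), so Budget Meeting has no further overlaps.
Sprint Meeting starts after Design Huddle ends, so Design Huddle has no further overlaps.
Budget Sync starts after Sprint Meeting ends, so Sprint Meeting has no further overlaps.
Budget Workshop starts after Budget Sync ends.
Every pair is clear; the schedule has no overlaps.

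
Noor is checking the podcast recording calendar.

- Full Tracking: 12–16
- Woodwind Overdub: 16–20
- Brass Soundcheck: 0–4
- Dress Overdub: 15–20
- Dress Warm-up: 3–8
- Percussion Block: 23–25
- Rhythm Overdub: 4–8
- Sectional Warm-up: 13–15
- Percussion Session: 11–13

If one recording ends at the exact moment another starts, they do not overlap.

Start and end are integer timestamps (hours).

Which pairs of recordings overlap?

Brass Soundcheck & Dress Warm-up, Dress Overdub & Full Tracking, Dress Overdub & Woodwind Overdub, Dress Warm-up & Rhythm Overdub, Full Tracking & Percussion Session, Full Tracking & Sectional Warm-up

Sorted by start: Brass Soundcheck, Dress Warm-up, Rhythm Overdub, Percussion Session, Full Tracking, Sectional Warm-up, Dress Overdub, Woodwind Overdub, Percussion Block.
Dress Warm-up starts before Brass Soundcheck ends → Brass Soundcheck and Dress Warm-up overlap.
Rhythm Overdub starts exactly when Brass Soundcheck ends (back-to-back, no overlap); Brass Soundcheck is clear from here.
Rhythm Overdub starts before Dress Warm-up ends → Dress Warm-up and Rhythm Overdub overlap.
Percussion Session starts after Dress Warm-up ends; Dress Warm-up is clear from here.
Percussion Session starts after Rhythm Overdub ends; Rhythm Overdub is clear from here.
Full Tracking starts before Percussion Session ends → Percussion Session and Full Tracking overlap.
Sectional Warm-up starts exactly when Percussion Session ends (back-to-back, no overlap); Percussion Session is clear from here.
Sectional Warm-up starts before Full Tracking ends → Full Tracking and Sectional Warm-up overlap.
Dress Overdub starts before Full Tracking ends → Full Tracking and Dress Overdub overlap.
Woodwind Overdub starts exactly when Full Tracking ends (back-to-back, no overlap); Full Tracking is clear from here.
Dress Overdub starts exactly when Sectional Warm-up ends (back-to-back, no overlap); Sectional Warm-up is clear from here.
Woodwind Overdub starts before Dress Overdub ends → Dress Overdub and Woodwind Overdub overlap.
Percussion Block starts after Dress Overdub ends.
Percussion Block starts after Woodwind Overdub ends.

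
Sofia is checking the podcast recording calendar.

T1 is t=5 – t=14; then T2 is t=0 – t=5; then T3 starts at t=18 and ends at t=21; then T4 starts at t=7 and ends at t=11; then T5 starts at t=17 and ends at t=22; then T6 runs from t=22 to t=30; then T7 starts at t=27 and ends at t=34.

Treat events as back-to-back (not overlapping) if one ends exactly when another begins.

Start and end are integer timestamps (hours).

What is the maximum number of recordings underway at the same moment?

2

Sort all start/end points and keep a running count:
t=0 start T2 → 1
t=5 end T2 → 0
t=5 start T1 → 1
t=7 start T4 → 2
t=11 end T4 → 1
t=14 end T1 → 0
t=17 start T5 → 1
t=18 start T3 → 2
t=21 end T3 → 1
t=22 end T5 → 0
t=22 start T6 → 1
t=27 start T7 → 2
t=30 end T6 → 1
t=34 end T7 → 0
Peak is 2, at t=7 (T1, T4).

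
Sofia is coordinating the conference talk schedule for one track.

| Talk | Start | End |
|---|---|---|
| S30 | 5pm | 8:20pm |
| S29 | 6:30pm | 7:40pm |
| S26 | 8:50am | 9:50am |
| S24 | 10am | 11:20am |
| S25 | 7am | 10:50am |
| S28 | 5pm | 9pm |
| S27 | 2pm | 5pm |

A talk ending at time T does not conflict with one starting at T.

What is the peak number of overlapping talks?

3

Walk through starts and ends in time order (an end at T is processed before a start at T):
7am start S25 → 1
8:50am start S26 → 2
9:50am end S26 → 1
10am start S24 → 2
10:50am end S25 → 1
11:20am end S24 → 0
2pm start S27 → 1
5pm end S27 → 0
5pm start S28 → 1
5pm start S30 → 2
6:30pm start S29 → 3
7:40pm end S29 → 2
8:20pm end S30 → 1
9pm end S28 → 0
Peak is 3, at 6:30pm (S28, S29, S30).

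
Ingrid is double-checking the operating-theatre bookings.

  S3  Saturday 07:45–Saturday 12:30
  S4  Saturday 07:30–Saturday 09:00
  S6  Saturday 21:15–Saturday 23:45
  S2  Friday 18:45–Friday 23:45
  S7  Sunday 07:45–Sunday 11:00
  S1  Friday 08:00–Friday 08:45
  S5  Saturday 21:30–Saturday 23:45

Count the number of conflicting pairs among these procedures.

2

Sorted by start: S1, S2, S4, S3, S6, S5, S7.
S2 starts after S1 ends, so S1 has no further overlaps.
S4 starts after S2 ends, so S2 has no further overlaps.
S3 starts before S4 ends → S4 and S3 overlap.
S6 starts after S4 ends, so S4 has no further overlaps.
S6 starts after S3 ends, so S3 has no further overlaps.
S5 starts before S6 ends → S6 and S5 overlap.
S7 starts after S6 ends.
S7 starts after S5 ends.
Overlapping pairs: S3 & S4, S5 & S6 — 2 in total.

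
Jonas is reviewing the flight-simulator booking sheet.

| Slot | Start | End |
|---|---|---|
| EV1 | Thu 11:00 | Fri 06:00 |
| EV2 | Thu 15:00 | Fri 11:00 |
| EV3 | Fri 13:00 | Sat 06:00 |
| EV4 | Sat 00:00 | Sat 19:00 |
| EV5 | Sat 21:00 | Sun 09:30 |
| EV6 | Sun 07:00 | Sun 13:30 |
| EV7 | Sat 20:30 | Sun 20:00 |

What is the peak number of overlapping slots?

3

Sweep the timeline, counting +1 at each start and −1 at each end (ends before starts at a tie):
Thu 11:00 start EV1 → 1
Thu 15:00 start EV2 → 2
Fri 06:00 end EV1 → 1
Fri 11:00 end EV2 → 0
Fri 13:00 start EV3 → 1
Sat 00:00 start EV4 → 2
Sat 06:00 end EV3 → 1
Sat 19:00 end EV4 → 0
Sat 20:30 start EV7 → 1
Sat 21:00 start EV5 → 2
Sun 07:00 start EV6 → 3
Sun 09:30 end EV5 → 2
Sun 13:30 end EV6 → 1
Sun 20:00 end EV7 → 0
Peak is 3, at Sun 07:00 (EV5, EV6, EV7).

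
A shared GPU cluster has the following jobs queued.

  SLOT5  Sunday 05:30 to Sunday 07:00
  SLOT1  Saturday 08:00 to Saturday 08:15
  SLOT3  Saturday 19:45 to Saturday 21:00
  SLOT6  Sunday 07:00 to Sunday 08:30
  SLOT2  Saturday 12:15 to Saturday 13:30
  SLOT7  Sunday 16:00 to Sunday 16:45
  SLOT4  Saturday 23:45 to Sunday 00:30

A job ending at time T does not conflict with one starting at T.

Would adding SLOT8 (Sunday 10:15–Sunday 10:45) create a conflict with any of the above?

No — it doesn't clash with anything

SLOT1: ends Saturday 08:15 at or before SLOT8 starts Sunday 10:15 → clear.
SLOT2: ends Saturday 13:30 at or before SLOT8 starts Sunday 10:15 → clear.
SLOT3: ends Saturday 21:00 at or before SLOT8 starts Sunday 10:15 → clear.
SLOT4: ends Sunday 00:30 at or before SLOT8 starts Sunday 10:15 → clear.
SLOT5: ends Sunday 07:00 at or before SLOT8 starts Sunday 10:15 → clear.
SLOT6: ends Sunday 08:30 at or before SLOT8 starts Sunday 10:15 → clear.
SLOT7: starts Sunday 16:00 at or after SLOT8 ends Sunday 10:45 → clear.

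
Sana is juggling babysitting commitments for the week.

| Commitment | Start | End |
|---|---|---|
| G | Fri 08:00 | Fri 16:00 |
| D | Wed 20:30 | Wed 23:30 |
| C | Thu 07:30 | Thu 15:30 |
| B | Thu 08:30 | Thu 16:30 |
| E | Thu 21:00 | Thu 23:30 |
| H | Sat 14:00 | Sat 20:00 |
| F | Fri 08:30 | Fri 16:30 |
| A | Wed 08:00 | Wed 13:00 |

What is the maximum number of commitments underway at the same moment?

Walk through starts and ends in time order (an end at T is processed before a start at T):
Wed 08:00 start A → 1
Wed 13:00 end A → 0
Wed 20:30 start D → 1
Wed 23:30 end D → 0
Thu 07:30 start C → 1
Thu 08:30 start B → 2
Thu 15:30 end C → 1
Thu 16:30 end B → 0
Thu 21:00 start E → 1
Thu 23:30 end E → 0
Fri 08:00 start G → 1
Fri 08:30 start F → 2
Fri 16:00 end G → 1
Fri 16:30 end F → 0
Sat 14:00 start H → 1
Sat 20:00 end H → 0
Peak is 2, at Thu 08:30 (B, C).

2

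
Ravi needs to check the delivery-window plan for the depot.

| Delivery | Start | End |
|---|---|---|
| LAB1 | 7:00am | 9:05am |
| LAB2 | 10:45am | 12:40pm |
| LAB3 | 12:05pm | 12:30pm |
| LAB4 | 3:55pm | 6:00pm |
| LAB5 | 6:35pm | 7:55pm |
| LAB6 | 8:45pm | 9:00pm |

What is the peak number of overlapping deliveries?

Sort all start/end points and keep a running count:
7:00am start LAB1 → 1
9:05am end LAB1 → 0
10:45am start LAB2 → 1
12:05pm start LAB3 → 2
12:30pm end LAB3 → 1
12:40pm end LAB2 → 0
3:55pm start LAB4 → 1
6:00pm end LAB4 → 0
6:35pm start LAB5 → 1
7:55pm end LAB5 → 0
8:45pm start LAB6 → 1
9:00pm end LAB6 → 0
Peak is 2, at 12:05pm (LAB2, LAB3).

2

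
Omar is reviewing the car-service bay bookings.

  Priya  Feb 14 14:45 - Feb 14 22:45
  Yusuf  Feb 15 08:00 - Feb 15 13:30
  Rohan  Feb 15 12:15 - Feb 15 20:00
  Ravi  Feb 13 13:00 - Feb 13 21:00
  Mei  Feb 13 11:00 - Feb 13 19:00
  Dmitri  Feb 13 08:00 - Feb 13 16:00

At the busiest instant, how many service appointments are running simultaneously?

3

Sort all start/end points and keep a running count:
Feb 13 08:00 start Dmitri → 1
Feb 13 11:00 start Mei → 2
Feb 13 13:00 start Ravi → 3
Feb 13 16:00 end Dmitri → 2
Feb 13 19:00 end Mei → 1
Feb 13 21:00 end Ravi → 0
Feb 14 14:45 start Priya → 1
Feb 14 22:45 end Priya → 0
Feb 15 08:00 start Yusuf → 1
Feb 15 12:15 start Rohan → 2
Feb 15 13:30 end Yusuf → 1
Feb 15 20:00 end Rohan → 0
Peak is 3, at Feb 13 13:00 (Dmitri, Mei, Ravi).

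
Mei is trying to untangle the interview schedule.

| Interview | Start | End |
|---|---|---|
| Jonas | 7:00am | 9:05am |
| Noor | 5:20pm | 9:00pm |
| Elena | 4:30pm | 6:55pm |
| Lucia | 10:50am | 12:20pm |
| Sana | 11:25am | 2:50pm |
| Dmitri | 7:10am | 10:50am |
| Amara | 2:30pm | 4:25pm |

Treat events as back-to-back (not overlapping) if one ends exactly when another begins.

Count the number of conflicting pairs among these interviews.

4

Two intervals overlap when each starts before the other ends.
Sorted by start: Jonas, Dmitri, Lucia, Sana, Amara, Elena, Noor.
Dmitri starts before Jonas ends → Jonas and Dmitri overlap.
Lucia starts after Jonas ends; Jonas is clear from here.
Lucia starts exactly when Dmitri ends (back-to-back, no overlap); Dmitri is clear from here.
Sana starts before Lucia ends → Lucia and Sana overlap.
Amara starts after Lucia ends; Lucia is clear from here.
Amara starts before Sana ends → Sana and Amara overlap.
Elena starts after Sana ends; Sana is clear from here.
Elena starts after Amara ends; Amara is clear from here.
Noor starts before Elena ends → Elena and Noor overlap.
Overlapping pairs: Amara & Sana, Dmitri & Jonas, Elena & Noor, Lucia & Sana — 4 in total.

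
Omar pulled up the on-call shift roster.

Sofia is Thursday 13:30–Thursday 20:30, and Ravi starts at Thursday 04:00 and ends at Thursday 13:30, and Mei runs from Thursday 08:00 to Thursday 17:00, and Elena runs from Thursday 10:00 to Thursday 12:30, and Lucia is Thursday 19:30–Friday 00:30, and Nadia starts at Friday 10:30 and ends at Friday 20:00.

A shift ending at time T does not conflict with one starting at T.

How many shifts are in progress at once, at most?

3

Walk through starts and ends in time order (an end at T is processed before a start at T):
Thursday 04:00 start Ravi → 1
Thursday 08:00 start Mei → 2
Thursday 10:00 start Elena → 3
Thursday 12:30 end Elena → 2
Thursday 13:30 end Ravi → 1
Thursday 13:30 start Sofia → 2
Thursday 17:00 end Mei → 1
Thursday 19:30 start Lucia → 2
Thursday 20:30 end Sofia → 1
Friday 00:30 end Lucia → 0
Friday 10:30 start Nadia → 1
Friday 20:00 end Nadia → 0
Peak is 3, at Thursday 10:00 (Elena, Mei, Ravi).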